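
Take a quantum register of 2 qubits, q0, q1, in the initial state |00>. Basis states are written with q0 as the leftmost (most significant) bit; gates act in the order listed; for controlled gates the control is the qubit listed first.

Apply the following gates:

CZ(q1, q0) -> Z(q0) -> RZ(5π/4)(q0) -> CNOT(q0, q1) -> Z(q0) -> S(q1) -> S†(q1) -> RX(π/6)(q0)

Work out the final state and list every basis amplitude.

The resulting statevector has amplitude (-sqrt(6) - sqrt(2))*exp(3*I*pi/8)/4 on |00>, 0 on |01>, (-sqrt(2) + sqrt(6))*exp(7*I*pi/8)/4 on |10>, 0 on |11>. Key observation: the block from step 6 through step 7 cancels to the identity and can be dropped.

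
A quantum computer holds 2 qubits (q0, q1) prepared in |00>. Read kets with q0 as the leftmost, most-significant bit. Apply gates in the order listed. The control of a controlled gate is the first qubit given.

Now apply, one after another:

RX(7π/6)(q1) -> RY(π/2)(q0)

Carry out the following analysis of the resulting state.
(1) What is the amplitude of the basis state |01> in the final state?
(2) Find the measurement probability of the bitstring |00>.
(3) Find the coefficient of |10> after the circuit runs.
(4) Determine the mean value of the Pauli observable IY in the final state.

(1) |01> carries amplitude I*(-sqrt(3) - 1)/4 in the final state.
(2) Outcome |00> occurs with probability 1/4 - sqrt(3)/8.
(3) The amplitude on |10> is 1/4 - sqrt(3)/4.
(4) The expectation value of IY is 1/2.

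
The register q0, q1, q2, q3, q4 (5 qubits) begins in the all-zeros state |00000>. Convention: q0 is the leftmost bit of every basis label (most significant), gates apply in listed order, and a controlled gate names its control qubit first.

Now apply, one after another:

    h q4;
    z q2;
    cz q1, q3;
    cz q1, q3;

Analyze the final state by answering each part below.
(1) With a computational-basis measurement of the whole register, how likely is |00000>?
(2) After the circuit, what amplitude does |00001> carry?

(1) A full measurement returns |00000> with probability 1/2. Key observation: the block from step 3 through step 4 cancels to the identity and can be dropped.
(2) |00001> carries amplitude sqrt(2)/2 in the final state.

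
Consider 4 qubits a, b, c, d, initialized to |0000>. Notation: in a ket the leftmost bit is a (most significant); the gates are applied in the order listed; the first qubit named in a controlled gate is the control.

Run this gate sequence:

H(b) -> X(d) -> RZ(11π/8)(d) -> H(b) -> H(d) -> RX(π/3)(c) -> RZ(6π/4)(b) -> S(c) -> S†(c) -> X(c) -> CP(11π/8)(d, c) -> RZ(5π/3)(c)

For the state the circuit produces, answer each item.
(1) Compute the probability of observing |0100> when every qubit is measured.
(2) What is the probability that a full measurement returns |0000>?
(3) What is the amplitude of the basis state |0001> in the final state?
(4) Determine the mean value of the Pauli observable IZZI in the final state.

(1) A full measurement returns |0100> with probability 0. Key observation: the block from step 8 through step 9 cancels to the identity and can be dropped.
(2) The probability of measuring |0000> is 1/8.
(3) The amplitude on |0001> is -sqrt(2)*exp(29*I*pi/48)/4.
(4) The expectation value of IZZI is -1/2.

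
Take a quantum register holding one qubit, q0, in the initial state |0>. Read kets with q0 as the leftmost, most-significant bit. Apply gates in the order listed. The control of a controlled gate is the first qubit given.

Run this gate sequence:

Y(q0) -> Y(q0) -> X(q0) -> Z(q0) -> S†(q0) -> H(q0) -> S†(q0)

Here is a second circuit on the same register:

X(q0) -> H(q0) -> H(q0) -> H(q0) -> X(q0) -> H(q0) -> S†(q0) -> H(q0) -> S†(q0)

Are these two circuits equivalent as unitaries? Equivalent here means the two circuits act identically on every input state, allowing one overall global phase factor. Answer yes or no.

Yes, they are equivalent — the unitaries differ by at most a global phase.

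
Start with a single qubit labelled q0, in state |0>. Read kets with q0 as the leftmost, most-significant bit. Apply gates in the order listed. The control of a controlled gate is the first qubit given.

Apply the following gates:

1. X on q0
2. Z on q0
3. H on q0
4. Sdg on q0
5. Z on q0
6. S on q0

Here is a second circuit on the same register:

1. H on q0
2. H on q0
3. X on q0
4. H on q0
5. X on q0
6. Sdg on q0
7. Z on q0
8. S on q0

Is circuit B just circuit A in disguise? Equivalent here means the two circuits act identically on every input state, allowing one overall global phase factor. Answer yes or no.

Yes: on every input state the two circuits agree up to one overall phase factor.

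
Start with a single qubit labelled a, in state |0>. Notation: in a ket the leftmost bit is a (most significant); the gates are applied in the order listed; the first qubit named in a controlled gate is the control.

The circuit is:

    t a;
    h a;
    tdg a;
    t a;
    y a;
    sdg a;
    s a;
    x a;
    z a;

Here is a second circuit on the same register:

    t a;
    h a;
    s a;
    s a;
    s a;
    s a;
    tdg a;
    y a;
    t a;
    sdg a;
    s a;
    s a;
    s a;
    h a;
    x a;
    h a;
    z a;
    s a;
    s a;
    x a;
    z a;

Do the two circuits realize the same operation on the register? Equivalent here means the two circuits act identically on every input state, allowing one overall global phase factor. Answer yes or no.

No: there is an input state on which the two circuits produce genuinely different outputs (not merely differing by a phase).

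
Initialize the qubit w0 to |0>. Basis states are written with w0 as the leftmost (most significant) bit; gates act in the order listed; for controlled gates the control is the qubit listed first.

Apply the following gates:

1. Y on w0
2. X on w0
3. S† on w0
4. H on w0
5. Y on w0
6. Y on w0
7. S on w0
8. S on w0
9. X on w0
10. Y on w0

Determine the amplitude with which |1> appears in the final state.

|1> carries amplitude sqrt(2)/2 in the final state.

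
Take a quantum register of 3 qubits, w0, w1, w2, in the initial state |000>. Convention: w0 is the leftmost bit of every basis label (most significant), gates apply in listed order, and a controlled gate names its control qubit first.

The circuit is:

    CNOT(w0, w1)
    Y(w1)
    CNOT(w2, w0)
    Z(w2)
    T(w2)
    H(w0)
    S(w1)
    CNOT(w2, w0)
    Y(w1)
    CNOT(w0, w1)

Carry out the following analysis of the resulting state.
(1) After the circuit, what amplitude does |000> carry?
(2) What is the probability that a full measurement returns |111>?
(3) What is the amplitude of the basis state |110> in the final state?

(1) The amplitude on |000> is sqrt(2)*I/2.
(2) The probability of measuring |111> is 0.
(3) |110> carries amplitude sqrt(2)*I/2 in the final state.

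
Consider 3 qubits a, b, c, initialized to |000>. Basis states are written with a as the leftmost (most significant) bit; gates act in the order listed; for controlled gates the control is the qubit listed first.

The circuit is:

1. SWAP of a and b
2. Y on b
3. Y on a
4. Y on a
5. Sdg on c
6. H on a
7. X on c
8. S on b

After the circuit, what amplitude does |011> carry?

The final state's coefficient on |011> equals -sqrt(2)/2.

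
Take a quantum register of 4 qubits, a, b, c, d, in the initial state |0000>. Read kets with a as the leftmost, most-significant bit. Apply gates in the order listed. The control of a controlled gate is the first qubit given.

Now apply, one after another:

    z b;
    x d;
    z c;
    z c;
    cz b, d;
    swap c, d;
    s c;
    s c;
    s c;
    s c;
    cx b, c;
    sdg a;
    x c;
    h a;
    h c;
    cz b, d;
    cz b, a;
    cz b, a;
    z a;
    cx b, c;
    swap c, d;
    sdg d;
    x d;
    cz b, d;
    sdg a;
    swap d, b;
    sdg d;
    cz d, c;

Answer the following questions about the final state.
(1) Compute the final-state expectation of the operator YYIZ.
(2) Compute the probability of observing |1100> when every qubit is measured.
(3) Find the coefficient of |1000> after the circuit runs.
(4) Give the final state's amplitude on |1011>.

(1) The observable YYIZ averages to 1.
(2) The probability of measuring |1100> is 1/4.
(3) The final state's coefficient on |1000> equals 1/2.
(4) The final state's coefficient on |1011> equals 0.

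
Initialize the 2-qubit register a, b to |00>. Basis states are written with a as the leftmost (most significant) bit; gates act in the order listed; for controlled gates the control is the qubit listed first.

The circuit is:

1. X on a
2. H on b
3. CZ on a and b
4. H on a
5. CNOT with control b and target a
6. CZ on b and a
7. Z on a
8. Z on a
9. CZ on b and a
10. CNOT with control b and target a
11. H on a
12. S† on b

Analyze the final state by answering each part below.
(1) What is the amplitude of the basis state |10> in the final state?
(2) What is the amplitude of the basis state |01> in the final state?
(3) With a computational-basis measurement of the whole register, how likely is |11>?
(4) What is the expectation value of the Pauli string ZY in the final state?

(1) The final state's coefficient on |10> equals sqrt(2)/2. Key observation: the block from step 4 through step 11 cancels to the identity and can be dropped.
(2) The final state's coefficient on |01> equals 0.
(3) The probability of measuring |11> is 1/2.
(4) The observable ZY averages to -1.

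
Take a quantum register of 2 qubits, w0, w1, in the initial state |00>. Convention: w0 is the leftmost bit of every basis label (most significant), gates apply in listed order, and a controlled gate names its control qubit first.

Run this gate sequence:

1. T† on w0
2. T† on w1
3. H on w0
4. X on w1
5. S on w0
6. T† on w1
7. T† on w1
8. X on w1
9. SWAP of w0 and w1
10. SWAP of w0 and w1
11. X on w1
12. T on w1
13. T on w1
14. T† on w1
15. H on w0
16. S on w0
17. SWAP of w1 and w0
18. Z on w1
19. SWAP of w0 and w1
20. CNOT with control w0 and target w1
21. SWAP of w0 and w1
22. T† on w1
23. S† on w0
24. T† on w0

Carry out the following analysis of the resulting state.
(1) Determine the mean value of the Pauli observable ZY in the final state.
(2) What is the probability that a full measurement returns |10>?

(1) The expectation value of ZY is 0. Key observation: gates 6-13 undo each other exactly, leaving only the rest of the circuit to track.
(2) The probability of measuring |10> is 1/2.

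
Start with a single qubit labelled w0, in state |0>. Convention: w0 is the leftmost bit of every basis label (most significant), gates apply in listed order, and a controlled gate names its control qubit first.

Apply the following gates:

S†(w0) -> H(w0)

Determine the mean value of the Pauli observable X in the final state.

In the final state, X has expectation 1.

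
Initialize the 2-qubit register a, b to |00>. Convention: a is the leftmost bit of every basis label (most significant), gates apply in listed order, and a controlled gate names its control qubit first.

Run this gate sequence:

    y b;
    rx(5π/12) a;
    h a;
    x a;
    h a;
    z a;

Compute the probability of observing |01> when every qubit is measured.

The probability of measuring |01> is -sqrt(2)/8 + sqrt(6)/8 + 1/2.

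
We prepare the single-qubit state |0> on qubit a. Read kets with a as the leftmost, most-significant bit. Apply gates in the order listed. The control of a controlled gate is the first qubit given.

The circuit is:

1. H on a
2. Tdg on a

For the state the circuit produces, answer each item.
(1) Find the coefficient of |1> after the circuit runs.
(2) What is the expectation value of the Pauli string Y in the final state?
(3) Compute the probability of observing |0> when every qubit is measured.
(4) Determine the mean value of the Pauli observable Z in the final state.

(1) |1> carries amplitude -sqrt(2)*exp(3*I*pi/4)/2 in the final state.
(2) The observable Y averages to -sqrt(2)/2.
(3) A full measurement returns |0> with probability 1/2.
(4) In the final state, Z has expectation 0.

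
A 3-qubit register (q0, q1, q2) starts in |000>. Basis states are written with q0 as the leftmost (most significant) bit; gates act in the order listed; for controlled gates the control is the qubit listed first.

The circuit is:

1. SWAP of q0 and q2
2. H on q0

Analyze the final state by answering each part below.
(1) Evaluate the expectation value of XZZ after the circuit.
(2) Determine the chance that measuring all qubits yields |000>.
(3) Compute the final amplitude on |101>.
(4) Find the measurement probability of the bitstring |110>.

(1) In the final state, XZZ has expectation 1.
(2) The probability of measuring |000> is 1/2.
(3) The final state's coefficient on |101> equals 0.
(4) A full measurement returns |110> with probability 0.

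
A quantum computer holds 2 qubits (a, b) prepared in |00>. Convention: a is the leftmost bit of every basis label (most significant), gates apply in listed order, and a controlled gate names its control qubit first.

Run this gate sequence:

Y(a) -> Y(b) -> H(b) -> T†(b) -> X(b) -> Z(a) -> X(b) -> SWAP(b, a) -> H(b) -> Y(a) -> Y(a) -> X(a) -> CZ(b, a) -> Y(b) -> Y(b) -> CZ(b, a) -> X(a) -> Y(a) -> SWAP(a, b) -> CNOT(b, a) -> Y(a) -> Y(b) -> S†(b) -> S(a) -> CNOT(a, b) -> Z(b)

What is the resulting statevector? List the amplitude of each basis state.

After the circuit, the state carries amplitude -I/2 on |00>, -exp(3*I*pi/4)/2 on |01>, -exp(I*pi/4)/2 on |10>, -1/2 on |11>. Key observation: the block from step 11 through step 18 cancels to the identity and can be dropped.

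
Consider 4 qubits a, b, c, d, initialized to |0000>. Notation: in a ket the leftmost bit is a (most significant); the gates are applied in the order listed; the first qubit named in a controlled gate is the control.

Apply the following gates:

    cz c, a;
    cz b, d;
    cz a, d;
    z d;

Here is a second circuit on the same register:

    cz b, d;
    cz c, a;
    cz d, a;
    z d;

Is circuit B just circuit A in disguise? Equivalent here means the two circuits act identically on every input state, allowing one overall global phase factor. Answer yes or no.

Yes — the two circuits implement the same unitary up to a global phase.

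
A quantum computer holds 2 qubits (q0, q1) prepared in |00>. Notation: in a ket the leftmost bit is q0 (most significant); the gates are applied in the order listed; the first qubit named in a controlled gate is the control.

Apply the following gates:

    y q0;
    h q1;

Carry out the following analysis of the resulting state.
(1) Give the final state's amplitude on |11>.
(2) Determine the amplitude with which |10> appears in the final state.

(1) The amplitude on |11> is sqrt(2)*I/2.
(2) The amplitude on |10> is sqrt(2)*I/2.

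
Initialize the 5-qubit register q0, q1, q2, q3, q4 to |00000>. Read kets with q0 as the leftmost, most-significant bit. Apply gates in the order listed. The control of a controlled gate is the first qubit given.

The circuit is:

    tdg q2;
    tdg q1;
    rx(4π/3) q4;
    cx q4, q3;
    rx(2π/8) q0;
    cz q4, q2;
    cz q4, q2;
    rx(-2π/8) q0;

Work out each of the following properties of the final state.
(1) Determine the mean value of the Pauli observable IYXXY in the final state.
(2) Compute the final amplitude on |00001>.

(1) The expectation value of IYXXY is 0. Key observation: steps 5-8 multiply out to the identity, so the circuit reduces to the remaining gates.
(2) |00001> carries amplitude 0 in the final state.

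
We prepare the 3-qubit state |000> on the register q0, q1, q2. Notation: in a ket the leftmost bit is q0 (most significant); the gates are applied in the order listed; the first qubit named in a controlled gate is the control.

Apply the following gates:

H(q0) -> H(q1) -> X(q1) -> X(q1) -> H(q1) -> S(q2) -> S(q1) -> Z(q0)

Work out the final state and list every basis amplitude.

The final amplitudes are sqrt(2)/2 on |000>, -sqrt(2)/2 on |100>, and 0 on every other basis state. Key observation: gates 2-5 undo each other exactly, leaving only the rest of the circuit to track.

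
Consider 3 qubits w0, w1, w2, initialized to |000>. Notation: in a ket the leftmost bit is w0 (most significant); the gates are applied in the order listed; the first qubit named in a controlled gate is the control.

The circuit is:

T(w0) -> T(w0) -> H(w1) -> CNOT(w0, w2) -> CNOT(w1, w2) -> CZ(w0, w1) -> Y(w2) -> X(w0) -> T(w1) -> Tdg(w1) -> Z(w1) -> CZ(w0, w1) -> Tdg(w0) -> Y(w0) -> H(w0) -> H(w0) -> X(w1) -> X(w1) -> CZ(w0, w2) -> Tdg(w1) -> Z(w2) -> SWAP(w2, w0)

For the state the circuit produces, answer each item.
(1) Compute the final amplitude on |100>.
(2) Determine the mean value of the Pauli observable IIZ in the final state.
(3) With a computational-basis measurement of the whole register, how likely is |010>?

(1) The amplitude on |100> is sqrt(2)*exp(3*I*pi/4)/2. Key observation: steps 15-16 multiply out to the identity, so the circuit reduces to the remaining gates.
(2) The expectation value of IIZ is 1.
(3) A full measurement returns |010> with probability 1/2.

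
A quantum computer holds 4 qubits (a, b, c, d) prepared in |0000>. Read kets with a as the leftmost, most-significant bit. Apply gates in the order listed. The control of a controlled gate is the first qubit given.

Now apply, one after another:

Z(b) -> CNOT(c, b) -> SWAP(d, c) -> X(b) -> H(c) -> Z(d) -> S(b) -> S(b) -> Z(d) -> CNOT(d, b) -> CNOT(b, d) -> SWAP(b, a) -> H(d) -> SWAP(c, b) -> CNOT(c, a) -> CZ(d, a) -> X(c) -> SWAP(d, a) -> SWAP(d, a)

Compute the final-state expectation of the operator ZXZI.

In the final state, ZXZI has expectation 1. Key observation: steps 18-19 multiply out to the identity, so the circuit reduces to the remaining gates.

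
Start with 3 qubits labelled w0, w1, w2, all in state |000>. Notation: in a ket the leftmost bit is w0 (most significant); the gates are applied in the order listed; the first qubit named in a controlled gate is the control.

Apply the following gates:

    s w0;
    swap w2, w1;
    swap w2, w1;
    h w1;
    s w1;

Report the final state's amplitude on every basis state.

After the circuit, the state carries amplitude sqrt(2)/2 on |000>, sqrt(2)*I/2 on |010>, and 0 on every other basis state.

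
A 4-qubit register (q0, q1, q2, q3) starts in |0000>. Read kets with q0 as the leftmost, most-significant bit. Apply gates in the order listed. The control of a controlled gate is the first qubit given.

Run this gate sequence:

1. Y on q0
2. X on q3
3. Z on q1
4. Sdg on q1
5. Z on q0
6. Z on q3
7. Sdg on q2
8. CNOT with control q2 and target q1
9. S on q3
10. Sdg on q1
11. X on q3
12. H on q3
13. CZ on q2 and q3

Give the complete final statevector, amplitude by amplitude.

The resulting statevector has amplitude -sqrt(2)/2 on |1000>, -sqrt(2)/2 on |1001>, and 0 on every other basis state.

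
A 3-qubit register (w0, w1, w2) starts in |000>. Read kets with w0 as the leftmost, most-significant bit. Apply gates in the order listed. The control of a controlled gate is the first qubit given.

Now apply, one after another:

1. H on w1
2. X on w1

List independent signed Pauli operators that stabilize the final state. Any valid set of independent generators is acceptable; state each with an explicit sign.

The final state is stabilized by the group generated by +IXI, +ZII, +IIZ; other independent generating sets are equally valid.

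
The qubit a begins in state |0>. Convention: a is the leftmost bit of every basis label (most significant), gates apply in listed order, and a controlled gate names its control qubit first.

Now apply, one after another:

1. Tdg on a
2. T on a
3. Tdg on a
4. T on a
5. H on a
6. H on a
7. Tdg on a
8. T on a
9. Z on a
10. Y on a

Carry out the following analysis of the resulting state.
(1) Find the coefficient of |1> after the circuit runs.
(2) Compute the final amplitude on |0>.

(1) The final state's coefficient on |1> equals I. Key observation: the block from step 3 through step 8 cancels to the identity and can be dropped.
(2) |0> carries amplitude 0 in the final state.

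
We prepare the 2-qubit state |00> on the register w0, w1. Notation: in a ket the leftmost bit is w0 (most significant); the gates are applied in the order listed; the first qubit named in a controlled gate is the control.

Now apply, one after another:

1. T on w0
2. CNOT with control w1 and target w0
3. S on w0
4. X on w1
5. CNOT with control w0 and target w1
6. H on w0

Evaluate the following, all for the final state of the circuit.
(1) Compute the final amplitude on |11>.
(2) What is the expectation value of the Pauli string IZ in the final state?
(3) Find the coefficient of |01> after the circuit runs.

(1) The final state's coefficient on |11> equals sqrt(2)/2.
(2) In the final state, IZ has expectation -1.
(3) The final state's coefficient on |01> equals sqrt(2)/2.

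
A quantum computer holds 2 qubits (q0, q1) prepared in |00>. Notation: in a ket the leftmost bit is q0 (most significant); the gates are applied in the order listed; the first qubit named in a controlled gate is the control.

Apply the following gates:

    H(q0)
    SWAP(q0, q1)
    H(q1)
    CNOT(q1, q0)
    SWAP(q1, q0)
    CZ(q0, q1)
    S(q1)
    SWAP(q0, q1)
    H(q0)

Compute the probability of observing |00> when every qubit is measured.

Outcome |00> occurs with probability 1/2.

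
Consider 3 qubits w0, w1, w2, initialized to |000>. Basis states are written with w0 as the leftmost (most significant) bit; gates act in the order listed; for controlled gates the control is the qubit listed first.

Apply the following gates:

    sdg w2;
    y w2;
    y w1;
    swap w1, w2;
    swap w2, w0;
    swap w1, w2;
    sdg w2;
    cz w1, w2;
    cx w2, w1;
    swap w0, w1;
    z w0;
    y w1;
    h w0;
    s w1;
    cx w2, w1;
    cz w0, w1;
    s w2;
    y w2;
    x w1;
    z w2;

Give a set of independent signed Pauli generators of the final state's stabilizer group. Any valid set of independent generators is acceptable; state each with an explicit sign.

The final state is stabilized by the group generated by +XII, +IZI, +IIZ; other independent generating sets are equally valid.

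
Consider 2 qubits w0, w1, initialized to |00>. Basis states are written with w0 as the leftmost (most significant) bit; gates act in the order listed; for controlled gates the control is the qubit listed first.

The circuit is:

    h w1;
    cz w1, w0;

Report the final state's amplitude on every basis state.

The resulting statevector has amplitude sqrt(2)/2 on |00>, sqrt(2)/2 on |01>, 0 on |10>, 0 on |11>.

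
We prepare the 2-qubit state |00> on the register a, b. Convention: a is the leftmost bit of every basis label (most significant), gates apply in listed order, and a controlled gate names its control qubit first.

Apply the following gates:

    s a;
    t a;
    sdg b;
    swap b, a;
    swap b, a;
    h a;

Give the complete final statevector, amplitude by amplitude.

The resulting statevector has amplitude sqrt(2)/2 on |00>, 0 on |01>, sqrt(2)/2 on |10>, 0 on |11>.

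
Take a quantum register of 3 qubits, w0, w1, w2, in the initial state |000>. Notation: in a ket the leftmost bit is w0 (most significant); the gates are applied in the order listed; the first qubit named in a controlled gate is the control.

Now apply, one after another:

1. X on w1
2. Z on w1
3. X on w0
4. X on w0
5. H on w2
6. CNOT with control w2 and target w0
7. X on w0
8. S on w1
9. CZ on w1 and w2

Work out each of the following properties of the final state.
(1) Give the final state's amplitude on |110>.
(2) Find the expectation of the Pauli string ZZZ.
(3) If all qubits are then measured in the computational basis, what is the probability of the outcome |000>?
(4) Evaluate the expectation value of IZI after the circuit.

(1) The amplitude on |110> is -sqrt(2)*I/2.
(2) The expectation value of ZZZ is 1.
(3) A full measurement returns |000> with probability 0.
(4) The expectation value of IZI is -1.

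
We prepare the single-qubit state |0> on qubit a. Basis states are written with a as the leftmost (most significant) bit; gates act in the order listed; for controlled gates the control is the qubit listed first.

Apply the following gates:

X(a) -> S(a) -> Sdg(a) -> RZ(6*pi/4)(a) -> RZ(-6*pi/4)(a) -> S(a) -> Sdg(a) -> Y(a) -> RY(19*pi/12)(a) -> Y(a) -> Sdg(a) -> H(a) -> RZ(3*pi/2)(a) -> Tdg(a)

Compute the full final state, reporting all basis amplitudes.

After the circuit, the state carries amplitude -sqrt(2*sqrt(2) + 4)*exp(3*I*pi/4)/8 - sqrt(12 - 6*sqrt(2))*exp(3*I*pi/4)/8 - sqrt(4 - 2*sqrt(2))*exp(I*pi/4)/8 + sqrt(6*sqrt(2) + 12)*exp(I*pi/4)/8 on |0>, sqrt(12 - 6*sqrt(2))/8 + sqrt(2*sqrt(2) + 4)/8 - I*sqrt(6*sqrt(2) + 12)/8 + I*sqrt(4 - 2*sqrt(2))/8 on |1>. Key observation: gates 2-7 undo each other exactly, leaving only the rest of the circuit to track.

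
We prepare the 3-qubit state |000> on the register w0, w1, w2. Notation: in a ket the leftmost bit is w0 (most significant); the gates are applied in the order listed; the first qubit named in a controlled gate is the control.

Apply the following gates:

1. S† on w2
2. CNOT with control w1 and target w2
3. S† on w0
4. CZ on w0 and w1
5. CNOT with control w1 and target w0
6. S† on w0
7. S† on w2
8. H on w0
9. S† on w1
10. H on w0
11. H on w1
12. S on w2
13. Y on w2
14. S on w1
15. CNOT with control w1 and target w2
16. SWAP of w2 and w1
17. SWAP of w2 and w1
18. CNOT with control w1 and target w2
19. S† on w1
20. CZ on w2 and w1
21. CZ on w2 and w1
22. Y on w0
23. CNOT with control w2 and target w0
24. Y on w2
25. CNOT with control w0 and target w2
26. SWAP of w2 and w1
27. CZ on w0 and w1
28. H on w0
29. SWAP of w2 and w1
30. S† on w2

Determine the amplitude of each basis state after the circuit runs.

The resulting statevector has amplitude I/2 on |000>, 0 on |001>, I/2 on |010>, 0 on |011>, I/2 on |100>, 0 on |101>, I/2 on |110>, 0 on |111>. Key observation: gates 14-19 undo each other exactly, leaving only the rest of the circuit to track.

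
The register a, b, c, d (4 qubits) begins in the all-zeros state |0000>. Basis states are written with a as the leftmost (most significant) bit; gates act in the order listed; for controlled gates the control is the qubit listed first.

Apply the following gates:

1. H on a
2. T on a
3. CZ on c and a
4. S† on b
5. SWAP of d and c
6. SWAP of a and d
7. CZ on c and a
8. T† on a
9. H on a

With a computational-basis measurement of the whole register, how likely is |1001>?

A full measurement returns |1001> with probability 1/4.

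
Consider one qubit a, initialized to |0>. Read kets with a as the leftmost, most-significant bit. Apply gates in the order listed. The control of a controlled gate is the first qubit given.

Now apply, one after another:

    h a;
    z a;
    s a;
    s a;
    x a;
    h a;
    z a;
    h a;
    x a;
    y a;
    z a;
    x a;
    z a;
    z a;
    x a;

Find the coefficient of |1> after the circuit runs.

The final state's coefficient on |1> equals -sqrt(2)*I/2.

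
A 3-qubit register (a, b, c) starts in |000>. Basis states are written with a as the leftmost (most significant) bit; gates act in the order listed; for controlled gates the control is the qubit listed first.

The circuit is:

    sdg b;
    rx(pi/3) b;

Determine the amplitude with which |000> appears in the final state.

The amplitude on |000> is sqrt(3)/2.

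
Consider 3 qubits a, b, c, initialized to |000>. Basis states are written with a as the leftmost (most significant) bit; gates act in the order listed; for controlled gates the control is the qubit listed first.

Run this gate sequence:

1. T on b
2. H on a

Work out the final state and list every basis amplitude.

After the circuit, the state carries amplitude sqrt(2)/2 on |000>, sqrt(2)/2 on |100>, and 0 on every other basis state.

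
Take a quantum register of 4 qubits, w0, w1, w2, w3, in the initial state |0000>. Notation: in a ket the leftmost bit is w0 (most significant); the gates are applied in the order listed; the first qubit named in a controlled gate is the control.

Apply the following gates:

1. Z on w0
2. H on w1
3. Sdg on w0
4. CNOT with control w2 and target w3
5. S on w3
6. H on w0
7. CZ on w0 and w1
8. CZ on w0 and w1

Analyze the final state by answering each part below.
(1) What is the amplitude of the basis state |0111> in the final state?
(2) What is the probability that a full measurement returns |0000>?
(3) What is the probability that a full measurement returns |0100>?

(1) The amplitude on |0111> is 0.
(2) Outcome |0000> occurs with probability 1/4.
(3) Outcome |0100> occurs with probability 1/4.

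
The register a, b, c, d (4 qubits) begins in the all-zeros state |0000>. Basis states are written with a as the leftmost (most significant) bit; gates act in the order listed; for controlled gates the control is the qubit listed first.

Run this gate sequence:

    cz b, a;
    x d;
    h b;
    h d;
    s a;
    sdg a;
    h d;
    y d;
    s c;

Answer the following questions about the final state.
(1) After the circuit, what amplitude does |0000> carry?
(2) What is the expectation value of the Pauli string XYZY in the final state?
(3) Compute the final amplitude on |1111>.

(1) The final state's coefficient on |0000> equals -sqrt(2)*I/2. Key observation: the block from step 5 through step 6 cancels to the identity and can be dropped.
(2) The expectation value of XYZY is 0.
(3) The final state's coefficient on |1111> equals 0.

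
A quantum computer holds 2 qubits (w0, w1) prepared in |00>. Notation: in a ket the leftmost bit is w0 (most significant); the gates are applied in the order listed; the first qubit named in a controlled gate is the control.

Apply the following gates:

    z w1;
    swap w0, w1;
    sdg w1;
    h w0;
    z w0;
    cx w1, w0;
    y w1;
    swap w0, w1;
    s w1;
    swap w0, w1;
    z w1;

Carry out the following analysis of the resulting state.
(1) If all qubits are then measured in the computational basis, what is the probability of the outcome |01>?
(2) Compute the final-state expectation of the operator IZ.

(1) The probability of measuring |01> is 1/2.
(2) The observable IZ averages to -1.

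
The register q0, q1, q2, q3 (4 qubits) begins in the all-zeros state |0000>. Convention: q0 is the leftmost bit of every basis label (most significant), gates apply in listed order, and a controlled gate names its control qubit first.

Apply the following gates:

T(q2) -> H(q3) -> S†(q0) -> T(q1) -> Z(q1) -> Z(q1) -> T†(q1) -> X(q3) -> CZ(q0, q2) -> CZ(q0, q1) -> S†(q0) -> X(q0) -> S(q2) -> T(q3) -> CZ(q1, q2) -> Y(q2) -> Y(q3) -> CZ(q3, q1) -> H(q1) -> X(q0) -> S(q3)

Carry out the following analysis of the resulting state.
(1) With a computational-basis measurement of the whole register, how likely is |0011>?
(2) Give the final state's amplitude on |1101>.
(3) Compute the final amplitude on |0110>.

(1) The probability of measuring |0011> is 1/4. Key observation: the block from step 4 through step 7 cancels to the identity and can be dropped.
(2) |1101> carries amplitude 0 in the final state.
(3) |0110> carries amplitude exp(I*pi/4)/2 in the final state.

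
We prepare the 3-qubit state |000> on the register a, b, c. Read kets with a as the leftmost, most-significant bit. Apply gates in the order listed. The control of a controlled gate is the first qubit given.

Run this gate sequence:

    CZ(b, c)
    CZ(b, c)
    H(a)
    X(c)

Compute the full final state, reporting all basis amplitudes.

The final amplitudes are sqrt(2)/2 on |001>, sqrt(2)/2 on |101>, and 0 on every other basis state. Key observation: gates 1-2 undo each other exactly, leaving only the rest of the circuit to track.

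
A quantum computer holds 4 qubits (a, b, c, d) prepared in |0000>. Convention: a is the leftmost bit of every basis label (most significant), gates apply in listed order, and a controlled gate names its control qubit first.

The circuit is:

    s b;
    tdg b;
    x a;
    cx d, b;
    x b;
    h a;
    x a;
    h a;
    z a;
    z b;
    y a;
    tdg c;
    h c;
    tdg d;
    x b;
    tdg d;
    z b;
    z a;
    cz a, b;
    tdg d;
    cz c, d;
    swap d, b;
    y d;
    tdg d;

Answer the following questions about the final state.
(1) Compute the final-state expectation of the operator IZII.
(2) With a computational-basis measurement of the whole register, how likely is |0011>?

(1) The observable IZII averages to 1.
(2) Outcome |0011> occurs with probability 1/2.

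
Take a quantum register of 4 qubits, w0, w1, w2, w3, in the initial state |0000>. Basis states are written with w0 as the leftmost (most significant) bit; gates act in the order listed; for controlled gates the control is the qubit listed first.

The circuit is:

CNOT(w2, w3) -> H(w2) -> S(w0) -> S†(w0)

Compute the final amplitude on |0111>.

The amplitude on |0111> is 0. Key observation: gates 3-4 undo each other exactly, leaving only the rest of the circuit to track.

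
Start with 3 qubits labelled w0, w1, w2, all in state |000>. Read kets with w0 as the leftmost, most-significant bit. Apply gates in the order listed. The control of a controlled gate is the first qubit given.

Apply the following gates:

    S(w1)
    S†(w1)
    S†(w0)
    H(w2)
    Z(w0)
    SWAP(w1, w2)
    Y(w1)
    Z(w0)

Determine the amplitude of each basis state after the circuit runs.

The resulting statevector has amplitude -sqrt(2)*I/2 on |000>, sqrt(2)*I/2 on |010>, and 0 on every other basis state. Key observation: steps 1-2 multiply out to the identity, so the circuit reduces to the remaining gates.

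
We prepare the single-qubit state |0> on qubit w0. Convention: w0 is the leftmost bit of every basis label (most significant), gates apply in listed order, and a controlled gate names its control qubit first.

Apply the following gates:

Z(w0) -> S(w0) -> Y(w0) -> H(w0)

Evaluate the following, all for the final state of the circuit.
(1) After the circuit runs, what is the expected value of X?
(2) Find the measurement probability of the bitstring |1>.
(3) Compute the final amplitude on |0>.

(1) In the final state, X has expectation -1.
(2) Outcome |1> occurs with probability 1/2.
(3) The amplitude on |0> is sqrt(2)*I/2.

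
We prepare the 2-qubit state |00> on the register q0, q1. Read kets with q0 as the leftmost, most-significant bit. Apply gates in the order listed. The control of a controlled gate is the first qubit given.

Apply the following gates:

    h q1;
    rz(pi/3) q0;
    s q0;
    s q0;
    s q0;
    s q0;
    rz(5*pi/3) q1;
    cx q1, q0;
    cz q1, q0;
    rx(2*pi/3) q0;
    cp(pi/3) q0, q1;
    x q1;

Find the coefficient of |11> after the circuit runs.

|11> carries amplitude sqrt(6)*I/4 in the final state. Key observation: gates 3-6 undo each other exactly, leaving only the rest of the circuit to track.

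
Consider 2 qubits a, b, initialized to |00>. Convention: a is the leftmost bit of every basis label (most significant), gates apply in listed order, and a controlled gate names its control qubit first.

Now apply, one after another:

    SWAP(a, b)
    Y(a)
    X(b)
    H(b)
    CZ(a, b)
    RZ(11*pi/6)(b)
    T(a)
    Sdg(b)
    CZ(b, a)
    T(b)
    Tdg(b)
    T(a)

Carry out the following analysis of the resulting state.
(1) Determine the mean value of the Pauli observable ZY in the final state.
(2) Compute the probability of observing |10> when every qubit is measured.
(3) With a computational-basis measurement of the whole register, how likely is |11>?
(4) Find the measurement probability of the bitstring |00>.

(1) In the final state, ZY has expectation -sqrt(3)/2.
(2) The probability of measuring |10> is 1/2.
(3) A full measurement returns |11> with probability 1/2.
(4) The probability of measuring |00> is 0.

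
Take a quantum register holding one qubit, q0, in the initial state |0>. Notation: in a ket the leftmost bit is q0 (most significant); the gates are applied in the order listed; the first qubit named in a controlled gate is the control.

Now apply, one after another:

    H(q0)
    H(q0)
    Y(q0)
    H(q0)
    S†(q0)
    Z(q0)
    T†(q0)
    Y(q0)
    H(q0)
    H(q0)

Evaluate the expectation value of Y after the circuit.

The observable Y averages to -sqrt(2)/2.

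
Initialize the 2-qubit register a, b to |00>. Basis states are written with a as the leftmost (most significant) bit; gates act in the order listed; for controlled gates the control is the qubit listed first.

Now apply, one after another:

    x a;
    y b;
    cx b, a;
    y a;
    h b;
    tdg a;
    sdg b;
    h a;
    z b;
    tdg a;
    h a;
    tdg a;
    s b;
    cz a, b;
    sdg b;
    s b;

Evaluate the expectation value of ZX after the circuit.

In the final state, ZX has expectation 1.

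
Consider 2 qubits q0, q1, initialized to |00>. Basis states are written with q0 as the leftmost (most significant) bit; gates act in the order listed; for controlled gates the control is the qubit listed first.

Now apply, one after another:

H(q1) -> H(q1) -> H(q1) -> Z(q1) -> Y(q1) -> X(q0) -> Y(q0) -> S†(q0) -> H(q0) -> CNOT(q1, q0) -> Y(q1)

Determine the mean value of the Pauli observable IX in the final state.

The observable IX averages to -1. Key observation: steps 1-2 multiply out to the identity, so the circuit reduces to the remaining gates.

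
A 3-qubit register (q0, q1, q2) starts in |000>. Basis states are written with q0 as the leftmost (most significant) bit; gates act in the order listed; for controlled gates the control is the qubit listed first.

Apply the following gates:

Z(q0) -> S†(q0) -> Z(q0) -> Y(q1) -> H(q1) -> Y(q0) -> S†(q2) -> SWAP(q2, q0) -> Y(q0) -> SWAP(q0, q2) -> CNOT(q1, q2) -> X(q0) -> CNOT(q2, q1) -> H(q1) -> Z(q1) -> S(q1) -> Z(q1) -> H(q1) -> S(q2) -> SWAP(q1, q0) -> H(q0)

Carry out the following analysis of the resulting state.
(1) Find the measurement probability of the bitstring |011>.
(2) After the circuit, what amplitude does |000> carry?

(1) Outcome |011> occurs with probability 0.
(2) The final state's coefficient on |000> equals I/2.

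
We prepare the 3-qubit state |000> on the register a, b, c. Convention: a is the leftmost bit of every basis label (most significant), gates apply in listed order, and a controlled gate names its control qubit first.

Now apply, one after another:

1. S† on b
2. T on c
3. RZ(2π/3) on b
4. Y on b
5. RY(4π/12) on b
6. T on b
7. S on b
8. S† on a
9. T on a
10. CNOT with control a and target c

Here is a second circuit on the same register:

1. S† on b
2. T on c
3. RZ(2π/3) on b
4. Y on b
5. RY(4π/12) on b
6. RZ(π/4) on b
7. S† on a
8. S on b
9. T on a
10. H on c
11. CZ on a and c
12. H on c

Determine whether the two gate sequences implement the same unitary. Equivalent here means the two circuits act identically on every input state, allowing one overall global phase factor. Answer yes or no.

Yes — the two circuits implement the same unitary up to a global phase.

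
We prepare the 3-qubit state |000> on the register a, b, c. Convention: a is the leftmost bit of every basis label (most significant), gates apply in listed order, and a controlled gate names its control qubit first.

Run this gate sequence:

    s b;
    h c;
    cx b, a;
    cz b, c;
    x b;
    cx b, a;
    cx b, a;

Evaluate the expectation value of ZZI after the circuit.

The expectation value of ZZI is -1. Key observation: steps 6-7 multiply out to the identity, so the circuit reduces to the remaining gates.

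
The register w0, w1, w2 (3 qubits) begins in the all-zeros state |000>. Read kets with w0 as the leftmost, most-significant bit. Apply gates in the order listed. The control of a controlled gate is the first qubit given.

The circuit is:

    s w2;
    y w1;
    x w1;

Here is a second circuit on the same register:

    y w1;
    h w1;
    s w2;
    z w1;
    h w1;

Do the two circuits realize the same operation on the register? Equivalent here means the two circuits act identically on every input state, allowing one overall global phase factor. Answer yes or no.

Yes: on every input state the two circuits agree up to one overall phase factor.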